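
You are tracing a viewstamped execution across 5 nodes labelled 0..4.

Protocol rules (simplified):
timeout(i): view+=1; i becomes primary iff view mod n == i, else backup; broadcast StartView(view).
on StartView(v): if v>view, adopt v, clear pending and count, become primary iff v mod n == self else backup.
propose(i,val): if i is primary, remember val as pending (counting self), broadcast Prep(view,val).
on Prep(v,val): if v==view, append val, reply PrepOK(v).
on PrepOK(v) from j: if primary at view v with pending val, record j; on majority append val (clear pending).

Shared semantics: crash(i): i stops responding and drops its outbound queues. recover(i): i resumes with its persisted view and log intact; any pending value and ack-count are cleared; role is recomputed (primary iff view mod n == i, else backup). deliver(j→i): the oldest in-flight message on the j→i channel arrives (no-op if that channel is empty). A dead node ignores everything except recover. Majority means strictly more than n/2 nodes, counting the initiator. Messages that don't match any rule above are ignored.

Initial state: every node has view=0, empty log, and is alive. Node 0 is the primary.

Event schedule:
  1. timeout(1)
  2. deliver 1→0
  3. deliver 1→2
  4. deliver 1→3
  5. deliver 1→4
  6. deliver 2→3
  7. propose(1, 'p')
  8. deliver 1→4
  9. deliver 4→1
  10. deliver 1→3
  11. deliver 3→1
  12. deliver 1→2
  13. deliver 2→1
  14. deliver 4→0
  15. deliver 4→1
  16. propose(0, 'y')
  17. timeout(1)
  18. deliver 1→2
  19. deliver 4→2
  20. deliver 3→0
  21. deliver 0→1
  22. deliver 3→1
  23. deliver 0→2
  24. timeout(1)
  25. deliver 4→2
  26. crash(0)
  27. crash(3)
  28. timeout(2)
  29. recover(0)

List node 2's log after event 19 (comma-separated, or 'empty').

step 1 timeout(1): 1={prim,v=1,log=-}
step 2 deliver 1→0: 0={back,v=1,log=-}
step 3 deliver 1→2: 2={back,v=1,log=-}
step 4 deliver 1→3: 3={back,v=1,log=-}
step 5 deliver 1→4: 4={back,v=1,log=-}
step 6 deliver 2→3: —
step 7 propose(1,'p'): —
step 8 deliver 1→4: 4={back,v=1,log=p}
step 9 deliver 4→1: —
step 10 deliver 1→3: 3={back,v=1,log=p}
step 11 deliver 3→1: 1={prim,v=1,log=p}
step 12 deliver 1→2: 2={back,v=1,log=p}
step 13 deliver 2→1: —
step 14 deliver 4→0: —
step 15 deliver 4→1: —
step 16 propose(0,'y'): —
step 17 timeout(1): 1={back,v=2,log=p}
step 18 deliver 1→2: 2={prim,v=2,log=p}
step 19 deliver 4→2: —

p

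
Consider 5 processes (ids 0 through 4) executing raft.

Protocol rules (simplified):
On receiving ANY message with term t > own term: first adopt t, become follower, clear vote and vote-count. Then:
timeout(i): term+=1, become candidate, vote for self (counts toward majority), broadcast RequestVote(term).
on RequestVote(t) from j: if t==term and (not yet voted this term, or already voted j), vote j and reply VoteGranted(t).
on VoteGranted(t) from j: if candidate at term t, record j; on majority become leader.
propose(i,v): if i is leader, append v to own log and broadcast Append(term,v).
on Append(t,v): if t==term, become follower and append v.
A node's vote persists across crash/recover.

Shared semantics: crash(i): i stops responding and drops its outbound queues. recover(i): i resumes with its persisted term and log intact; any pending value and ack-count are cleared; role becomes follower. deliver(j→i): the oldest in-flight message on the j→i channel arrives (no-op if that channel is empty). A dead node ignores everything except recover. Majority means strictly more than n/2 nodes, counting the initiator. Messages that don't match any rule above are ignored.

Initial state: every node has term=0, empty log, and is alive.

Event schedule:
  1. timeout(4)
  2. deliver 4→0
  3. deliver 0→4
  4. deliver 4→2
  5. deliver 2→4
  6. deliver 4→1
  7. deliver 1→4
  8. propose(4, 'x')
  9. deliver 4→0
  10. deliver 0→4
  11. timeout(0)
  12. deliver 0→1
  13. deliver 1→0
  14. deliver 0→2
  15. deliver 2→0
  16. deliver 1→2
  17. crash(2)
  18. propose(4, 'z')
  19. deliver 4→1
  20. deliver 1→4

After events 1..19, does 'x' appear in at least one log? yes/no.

[1] timeout(4) → N4(cand t1 [-])
[2] deliver 4→0 → N0(foll t1 [-])
[3] deliver 0→4 → ∅
[4] deliver 4→2 → N2(foll t1 [-])
[5] deliver 2→4 → N4(lead t1 [-])
[6] deliver 4→1 → N1(foll t1 [-])
[7] deliver 1→4 → ∅
[8] propose(4,'x') → N4(lead t1 [x])
[9] deliver 4→0 → N0(foll t1 [x])
[10] deliver 0→4 → ∅
[11] timeout(0) → N0(cand t2 [x])
[12] deliver 0→1 → N1(foll t2 [-])
[13] deliver 1→0 → ∅
[14] deliver 0→2 → N2(foll t2 [-])
[15] deliver 2→0 → N0(lead t2 [x])
[16] deliver 1→2 → ∅
[17] crash(2) → N2(✗foll t2 [-])
[18] propose(4,'z') → N4(lead t1 [x,z])
[19] deliver 4→1 → ∅

yes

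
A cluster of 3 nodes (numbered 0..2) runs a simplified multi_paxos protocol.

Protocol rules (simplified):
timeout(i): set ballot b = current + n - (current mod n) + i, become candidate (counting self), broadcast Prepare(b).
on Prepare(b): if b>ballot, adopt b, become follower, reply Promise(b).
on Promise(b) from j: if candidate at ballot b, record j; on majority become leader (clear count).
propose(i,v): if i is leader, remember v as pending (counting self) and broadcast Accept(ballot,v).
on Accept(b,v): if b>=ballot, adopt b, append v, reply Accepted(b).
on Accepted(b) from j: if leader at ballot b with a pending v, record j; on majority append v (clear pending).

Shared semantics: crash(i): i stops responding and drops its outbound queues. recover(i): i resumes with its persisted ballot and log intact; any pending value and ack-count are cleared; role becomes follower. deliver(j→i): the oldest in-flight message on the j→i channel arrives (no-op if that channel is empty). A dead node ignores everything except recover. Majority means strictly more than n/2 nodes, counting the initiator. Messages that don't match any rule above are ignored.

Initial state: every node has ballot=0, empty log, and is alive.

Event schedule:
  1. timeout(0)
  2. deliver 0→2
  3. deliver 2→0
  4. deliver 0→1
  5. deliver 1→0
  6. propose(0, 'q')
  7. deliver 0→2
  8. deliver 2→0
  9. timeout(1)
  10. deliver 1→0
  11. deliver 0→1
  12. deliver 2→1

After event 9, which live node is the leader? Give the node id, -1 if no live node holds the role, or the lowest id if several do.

step 1 timeout(0): 0={cand,b=3,log=-}
step 2 deliver 0→2: 2={foll,b=3,log=-}
step 3 deliver 2→0: 0={lead,b=3,log=-}
step 4 deliver 0→1: 1={foll,b=3,log=-}
step 5 deliver 1→0: —
step 6 propose(0,'q'): —
step 7 deliver 0→2: 2={foll,b=3,log=q}
step 8 deliver 2→0: 0={lead,b=3,log=q}
step 9 timeout(1): 1={cand,b=7,log=-}

0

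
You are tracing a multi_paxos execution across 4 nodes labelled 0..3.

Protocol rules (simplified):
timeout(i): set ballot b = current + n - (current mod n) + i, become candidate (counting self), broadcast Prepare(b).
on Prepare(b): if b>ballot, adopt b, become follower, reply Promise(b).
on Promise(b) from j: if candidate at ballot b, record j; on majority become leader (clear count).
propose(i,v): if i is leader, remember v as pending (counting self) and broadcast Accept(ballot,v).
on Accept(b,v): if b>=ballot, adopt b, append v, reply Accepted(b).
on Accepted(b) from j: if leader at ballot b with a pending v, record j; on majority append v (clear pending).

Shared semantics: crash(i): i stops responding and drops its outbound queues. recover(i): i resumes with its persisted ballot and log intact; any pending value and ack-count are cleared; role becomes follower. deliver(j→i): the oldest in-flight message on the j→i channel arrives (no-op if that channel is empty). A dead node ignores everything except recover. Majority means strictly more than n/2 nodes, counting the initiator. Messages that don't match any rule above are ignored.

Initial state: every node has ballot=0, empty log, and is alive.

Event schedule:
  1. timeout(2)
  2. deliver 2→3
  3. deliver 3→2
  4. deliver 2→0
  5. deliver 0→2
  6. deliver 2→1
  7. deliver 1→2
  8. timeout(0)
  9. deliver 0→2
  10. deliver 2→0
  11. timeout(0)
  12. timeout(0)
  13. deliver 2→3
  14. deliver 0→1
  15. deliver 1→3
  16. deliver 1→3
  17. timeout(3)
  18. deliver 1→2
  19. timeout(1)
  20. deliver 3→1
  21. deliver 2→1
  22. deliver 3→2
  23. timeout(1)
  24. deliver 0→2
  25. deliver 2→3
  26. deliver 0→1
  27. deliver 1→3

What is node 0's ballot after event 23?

step 1 timeout(2): 2={cand,b=6,log=-}
step 2 deliver 2→3: 3={foll,b=6,log=-}
step 3 deliver 3→2: —
step 4 deliver 2→0: 0={foll,b=6,log=-}
step 5 deliver 0→2: 2={lead,b=6,log=-}
step 6 deliver 2→1: 1={foll,b=6,log=-}
step 7 deliver 1→2: —
step 8 timeout(0): 0={cand,b=8,log=-}
step 9 deliver 0→2: 2={foll,b=8,log=-}
step 10 deliver 2→0: —
step 11 timeout(0): 0={cand,b=12,log=-}
step 12 timeout(0): 0={cand,b=16,log=-}
step 13 deliver 2→3: —
step 14 deliver 0→1: 1={foll,b=8,log=-}
step 15 deliver 1→3: —
step 16 deliver 1→3: —
step 17 timeout(3): 3={cand,b=11,log=-}
step 18 deliver 1→2: —
step 19 timeout(1): 1={cand,b=13,log=-}
step 20 deliver 3→1: —
step 21 deliver 2→1: —
step 22 deliver 3→2: 2={foll,b=11,log=-}
step 23 timeout(1): 1={cand,b=17,log=-}

16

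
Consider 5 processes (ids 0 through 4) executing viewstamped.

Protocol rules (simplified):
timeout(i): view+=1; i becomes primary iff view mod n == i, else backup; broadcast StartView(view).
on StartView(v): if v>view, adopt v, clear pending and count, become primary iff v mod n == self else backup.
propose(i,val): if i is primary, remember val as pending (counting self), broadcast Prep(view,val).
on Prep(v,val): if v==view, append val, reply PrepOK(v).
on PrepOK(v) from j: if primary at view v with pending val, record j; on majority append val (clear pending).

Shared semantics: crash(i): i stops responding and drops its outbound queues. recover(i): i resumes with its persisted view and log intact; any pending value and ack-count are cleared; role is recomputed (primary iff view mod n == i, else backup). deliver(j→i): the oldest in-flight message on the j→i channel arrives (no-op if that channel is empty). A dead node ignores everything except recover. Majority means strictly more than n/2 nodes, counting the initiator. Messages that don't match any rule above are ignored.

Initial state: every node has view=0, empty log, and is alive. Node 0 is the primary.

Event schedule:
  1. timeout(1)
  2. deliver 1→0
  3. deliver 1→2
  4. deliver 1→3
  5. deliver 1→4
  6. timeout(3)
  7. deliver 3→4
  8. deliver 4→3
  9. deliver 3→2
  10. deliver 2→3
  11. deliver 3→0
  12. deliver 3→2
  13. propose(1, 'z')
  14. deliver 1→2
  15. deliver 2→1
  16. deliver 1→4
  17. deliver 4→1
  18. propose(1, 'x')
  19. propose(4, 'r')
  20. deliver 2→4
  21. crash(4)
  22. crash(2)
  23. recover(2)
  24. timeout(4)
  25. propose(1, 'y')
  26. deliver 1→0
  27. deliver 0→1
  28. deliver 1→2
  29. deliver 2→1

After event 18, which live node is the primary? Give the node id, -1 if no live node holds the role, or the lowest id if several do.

1. timeout(1):  <1:prim v1 ->
2. deliver 1→0:  <0:back v1 ->
3. deliver 1→2:  <2:back v1 ->
4. deliver 1→3:  <3:back v1 ->
5. deliver 1→4:  <4:back v1 ->
6. timeout(3):  <3:back v2 ->
7. deliver 3→4:  <4:back v2 ->
8. deliver 4→3:  nop
9. deliver 3→2:  <2:prim v2 ->
10. deliver 2→3:  nop
11. deliver 3→0:  <0:back v2 ->
12. deliver 3→2:  nop
13. propose(1,'z'):  nop
14. deliver 1→2:  nop
15. deliver 2→1:  nop
16. deliver 1→4:  nop
17. deliver 4→1:  nop
18. propose(1,'x'):  nop

1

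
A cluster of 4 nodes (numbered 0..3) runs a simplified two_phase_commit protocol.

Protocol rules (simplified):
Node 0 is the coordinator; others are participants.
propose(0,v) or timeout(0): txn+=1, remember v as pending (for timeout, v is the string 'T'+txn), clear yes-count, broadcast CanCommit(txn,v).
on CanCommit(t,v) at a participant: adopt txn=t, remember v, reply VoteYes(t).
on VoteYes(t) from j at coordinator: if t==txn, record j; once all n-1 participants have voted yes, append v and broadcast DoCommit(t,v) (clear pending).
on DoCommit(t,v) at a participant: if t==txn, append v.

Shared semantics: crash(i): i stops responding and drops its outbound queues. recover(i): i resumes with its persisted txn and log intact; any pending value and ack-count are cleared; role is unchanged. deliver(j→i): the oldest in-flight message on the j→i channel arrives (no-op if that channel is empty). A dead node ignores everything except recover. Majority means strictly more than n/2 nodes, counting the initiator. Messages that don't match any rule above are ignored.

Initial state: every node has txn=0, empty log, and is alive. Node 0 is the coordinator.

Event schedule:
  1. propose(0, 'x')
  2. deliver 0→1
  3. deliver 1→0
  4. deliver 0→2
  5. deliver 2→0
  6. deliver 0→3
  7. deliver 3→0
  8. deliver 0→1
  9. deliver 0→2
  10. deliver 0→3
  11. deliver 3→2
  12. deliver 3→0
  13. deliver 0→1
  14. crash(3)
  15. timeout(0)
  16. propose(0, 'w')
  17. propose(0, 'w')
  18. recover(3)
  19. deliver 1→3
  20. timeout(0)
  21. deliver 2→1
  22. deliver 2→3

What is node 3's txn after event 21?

1. propose(0,'x'):  <0:coor t1 ->
2. deliver 0→1:  <1:part t1 ->
3. deliver 1→0:  nop
4. deliver 0→2:  <2:part t1 ->
5. deliver 2→0:  nop
6. deliver 0→3:  <3:part t1 ->
7. deliver 3→0:  <0:coor t1 x>
8. deliver 0→1:  <1:part t1 x>
9. deliver 0→2:  <2:part t1 x>
10. deliver 0→3:  <3:part t1 x>
11. deliver 3→2:  nop
12. deliver 3→0:  nop
13. deliver 0→1:  nop
14. crash(3):  <3:✗part t1 x>
15. timeout(0):  <0:coor t2 x>
16. propose(0,'w'):  <0:coor t3 x>
17. propose(0,'w'):  <0:coor t4 x>
18. recover(3):  <3:part t1 x>
19. deliver 1→3:  nop
20. timeout(0):  <0:coor t5 x>
21. deliver 2→1:  nop

1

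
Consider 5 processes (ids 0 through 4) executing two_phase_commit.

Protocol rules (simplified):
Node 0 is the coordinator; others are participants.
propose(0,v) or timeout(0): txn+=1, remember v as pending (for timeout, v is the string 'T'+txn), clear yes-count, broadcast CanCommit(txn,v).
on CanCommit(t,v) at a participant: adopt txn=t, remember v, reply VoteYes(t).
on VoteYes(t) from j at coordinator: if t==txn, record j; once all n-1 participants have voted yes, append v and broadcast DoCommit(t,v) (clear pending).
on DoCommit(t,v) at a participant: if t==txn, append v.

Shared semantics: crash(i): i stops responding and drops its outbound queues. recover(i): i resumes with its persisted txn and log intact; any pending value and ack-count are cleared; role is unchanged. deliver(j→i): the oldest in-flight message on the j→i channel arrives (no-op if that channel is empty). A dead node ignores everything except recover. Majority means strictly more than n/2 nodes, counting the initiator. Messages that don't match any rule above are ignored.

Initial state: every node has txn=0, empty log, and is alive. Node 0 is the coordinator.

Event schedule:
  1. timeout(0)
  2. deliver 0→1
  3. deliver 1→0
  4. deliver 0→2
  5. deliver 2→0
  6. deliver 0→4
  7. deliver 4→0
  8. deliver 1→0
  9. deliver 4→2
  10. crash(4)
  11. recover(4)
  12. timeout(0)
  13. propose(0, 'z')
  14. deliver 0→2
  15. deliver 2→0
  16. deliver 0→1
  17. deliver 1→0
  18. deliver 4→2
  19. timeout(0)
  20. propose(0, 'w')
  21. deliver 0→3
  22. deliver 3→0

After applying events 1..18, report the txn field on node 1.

2

step 1 timeout(0): 0={coor,t=1,log=-}
step 2 deliver 0→1: 1={part,t=1,log=-}
step 3 deliver 1→0: —
step 4 deliver 0→2: 2={part,t=1,log=-}
step 5 deliver 2→0: —
step 6 deliver 0→4: 4={part,t=1,log=-}
step 7 deliver 4→0: —
step 8 deliver 1→0: —
step 9 deliver 4→2: —
step 10 crash(4): 4={✗part,t=1,log=-}
step 11 recover(4): 4={part,t=1,log=-}
step 12 timeout(0): 0={coor,t=2,log=-}
step 13 propose(0,'z'): 0={coor,t=3,log=-}
step 14 deliver 0→2: 2={part,t=2,log=-}
step 15 deliver 2→0: —
step 16 deliver 0→1: 1={part,t=2,log=-}
step 17 deliver 1→0: —
step 18 deliver 4→2: —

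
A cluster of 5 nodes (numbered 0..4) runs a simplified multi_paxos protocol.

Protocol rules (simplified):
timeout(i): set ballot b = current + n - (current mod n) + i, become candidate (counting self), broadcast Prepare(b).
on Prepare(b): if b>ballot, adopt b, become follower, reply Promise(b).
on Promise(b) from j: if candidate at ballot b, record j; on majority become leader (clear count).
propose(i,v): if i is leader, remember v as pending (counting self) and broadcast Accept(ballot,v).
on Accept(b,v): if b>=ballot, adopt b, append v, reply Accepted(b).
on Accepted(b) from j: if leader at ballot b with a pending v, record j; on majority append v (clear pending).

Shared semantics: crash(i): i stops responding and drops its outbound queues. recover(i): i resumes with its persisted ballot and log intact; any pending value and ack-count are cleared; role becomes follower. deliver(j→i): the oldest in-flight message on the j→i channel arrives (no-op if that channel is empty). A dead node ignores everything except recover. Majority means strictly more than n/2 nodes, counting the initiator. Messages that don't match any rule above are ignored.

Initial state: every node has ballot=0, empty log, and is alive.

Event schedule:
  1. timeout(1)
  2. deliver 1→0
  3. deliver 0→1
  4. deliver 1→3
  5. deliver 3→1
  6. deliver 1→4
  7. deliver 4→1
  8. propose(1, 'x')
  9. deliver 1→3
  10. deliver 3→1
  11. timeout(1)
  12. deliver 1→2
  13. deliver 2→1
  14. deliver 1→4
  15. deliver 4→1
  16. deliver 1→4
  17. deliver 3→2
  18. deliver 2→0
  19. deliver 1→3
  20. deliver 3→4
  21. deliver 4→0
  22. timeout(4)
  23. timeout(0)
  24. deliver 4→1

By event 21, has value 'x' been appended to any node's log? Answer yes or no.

after 1 — timeout(1): n1:cand/b6/[-]
after 2 — deliver 1→0: n0:foll/b6/[-]
after 3 — deliver 0→1: ·
after 4 — deliver 1→3: n3:foll/b6/[-]
after 5 — deliver 3→1: n1:lead/b6/[-]
after 6 — deliver 1→4: n4:foll/b6/[-]
after 7 — deliver 4→1: ·
after 8 — propose(1,'x'): ·
after 9 — deliver 1→3: n3:foll/b6/[x]
after 10 — deliver 3→1: ·
after 11 — timeout(1): n1:cand/b11/[-]
after 12 — deliver 1→2: n2:foll/b6/[-]
after 13 — deliver 2→1: ·
after 14 — deliver 1→4: n4:foll/b6/[x]
after 15 — deliver 4→1: ·
after 16 — deliver 1→4: n4:foll/b11/[x]
after 17 — deliver 3→2: ·
after 18 — deliver 2→0: ·
after 19 — deliver 1→3: n3:foll/b11/[x]
after 20 — deliver 3→4: ·
after 21 — deliver 4→0: ·

yes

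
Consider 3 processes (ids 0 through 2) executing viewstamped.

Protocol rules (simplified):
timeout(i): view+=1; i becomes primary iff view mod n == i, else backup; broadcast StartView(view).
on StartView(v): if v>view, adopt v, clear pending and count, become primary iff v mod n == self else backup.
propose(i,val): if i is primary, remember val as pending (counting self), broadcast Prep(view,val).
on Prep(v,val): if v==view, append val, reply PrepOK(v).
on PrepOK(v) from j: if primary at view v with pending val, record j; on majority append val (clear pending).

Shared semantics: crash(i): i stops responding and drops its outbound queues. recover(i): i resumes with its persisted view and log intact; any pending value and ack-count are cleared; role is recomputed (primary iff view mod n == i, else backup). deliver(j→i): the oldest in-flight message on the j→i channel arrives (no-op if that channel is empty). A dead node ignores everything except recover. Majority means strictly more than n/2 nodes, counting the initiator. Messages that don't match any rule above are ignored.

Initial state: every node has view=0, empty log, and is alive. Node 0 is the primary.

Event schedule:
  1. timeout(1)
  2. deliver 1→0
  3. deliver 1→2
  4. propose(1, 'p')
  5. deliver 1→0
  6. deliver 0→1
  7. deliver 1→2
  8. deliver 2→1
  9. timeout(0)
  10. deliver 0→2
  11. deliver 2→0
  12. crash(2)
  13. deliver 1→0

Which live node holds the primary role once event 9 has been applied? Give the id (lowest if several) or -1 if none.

e1 timeout(1): 1[prim,v=1,-]
e2 deliver 1→0: 0[back,v=1,-]
e3 deliver 1→2: 2[back,v=1,-]
e4 propose(1,'p'): ·
e5 deliver 1→0: 0[back,v=1,p]
e6 deliver 0→1: 1[prim,v=1,p]
e7 deliver 1→2: 2[back,v=1,p]
e8 deliver 2→1: ·
e9 timeout(0): 0[back,v=2,p]

1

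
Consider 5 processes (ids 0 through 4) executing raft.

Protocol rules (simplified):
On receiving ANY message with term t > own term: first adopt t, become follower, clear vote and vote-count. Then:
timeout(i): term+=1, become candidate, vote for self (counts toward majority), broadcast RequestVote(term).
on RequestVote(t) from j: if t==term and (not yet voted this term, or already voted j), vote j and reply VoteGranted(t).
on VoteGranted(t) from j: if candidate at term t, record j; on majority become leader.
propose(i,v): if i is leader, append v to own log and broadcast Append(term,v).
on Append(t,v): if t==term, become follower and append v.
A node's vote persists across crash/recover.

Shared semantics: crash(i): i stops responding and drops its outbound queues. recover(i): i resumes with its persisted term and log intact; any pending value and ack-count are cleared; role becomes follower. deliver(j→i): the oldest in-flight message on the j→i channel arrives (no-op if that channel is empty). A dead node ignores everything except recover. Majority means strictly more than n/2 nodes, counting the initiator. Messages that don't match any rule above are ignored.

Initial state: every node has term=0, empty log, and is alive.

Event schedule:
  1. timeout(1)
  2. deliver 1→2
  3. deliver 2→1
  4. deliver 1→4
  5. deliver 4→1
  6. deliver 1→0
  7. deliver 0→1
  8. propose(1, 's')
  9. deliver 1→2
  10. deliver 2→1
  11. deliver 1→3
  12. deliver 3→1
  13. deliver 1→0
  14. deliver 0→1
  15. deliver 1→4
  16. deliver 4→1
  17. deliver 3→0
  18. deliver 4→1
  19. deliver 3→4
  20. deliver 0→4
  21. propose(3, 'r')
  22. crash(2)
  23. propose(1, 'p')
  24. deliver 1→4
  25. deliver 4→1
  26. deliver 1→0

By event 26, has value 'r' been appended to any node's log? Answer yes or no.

after 1 — timeout(1): n1:cand/t1/[-]
after 2 — deliver 1→2: n2:foll/t1/[-]
after 3 — deliver 2→1: ·
after 4 — deliver 1→4: n4:foll/t1/[-]
after 5 — deliver 4→1: n1:lead/t1/[-]
after 6 — deliver 1→0: n0:foll/t1/[-]
after 7 — deliver 0→1: ·
after 8 — propose(1,'s'): n1:lead/t1/[s]
after 9 — deliver 1→2: n2:foll/t1/[s]
after 10 — deliver 2→1: ·
after 11 — deliver 1→3: n3:foll/t1/[-]
after 12 — deliver 3→1: ·
after 13 — deliver 1→0: n0:foll/t1/[s]
after 14 — deliver 0→1: ·
after 15 — deliver 1→4: n4:foll/t1/[s]
after 16 — deliver 4→1: ·
after 17 — deliver 3→0: ·
after 18 — deliver 4→1: ·
after 19 — deliver 3→4: ·
after 20 — deliver 0→4: ·
after 21 — propose(3,'r'): ·
after 22 — crash(2): n2:✗foll/t1/[s]
after 23 — propose(1,'p'): n1:lead/t1/[s,p]
after 24 — deliver 1→4: n4:foll/t1/[s,p]
after 25 — deliver 4→1: ·
after 26 — deliver 1→0: n0:foll/t1/[s,p]

no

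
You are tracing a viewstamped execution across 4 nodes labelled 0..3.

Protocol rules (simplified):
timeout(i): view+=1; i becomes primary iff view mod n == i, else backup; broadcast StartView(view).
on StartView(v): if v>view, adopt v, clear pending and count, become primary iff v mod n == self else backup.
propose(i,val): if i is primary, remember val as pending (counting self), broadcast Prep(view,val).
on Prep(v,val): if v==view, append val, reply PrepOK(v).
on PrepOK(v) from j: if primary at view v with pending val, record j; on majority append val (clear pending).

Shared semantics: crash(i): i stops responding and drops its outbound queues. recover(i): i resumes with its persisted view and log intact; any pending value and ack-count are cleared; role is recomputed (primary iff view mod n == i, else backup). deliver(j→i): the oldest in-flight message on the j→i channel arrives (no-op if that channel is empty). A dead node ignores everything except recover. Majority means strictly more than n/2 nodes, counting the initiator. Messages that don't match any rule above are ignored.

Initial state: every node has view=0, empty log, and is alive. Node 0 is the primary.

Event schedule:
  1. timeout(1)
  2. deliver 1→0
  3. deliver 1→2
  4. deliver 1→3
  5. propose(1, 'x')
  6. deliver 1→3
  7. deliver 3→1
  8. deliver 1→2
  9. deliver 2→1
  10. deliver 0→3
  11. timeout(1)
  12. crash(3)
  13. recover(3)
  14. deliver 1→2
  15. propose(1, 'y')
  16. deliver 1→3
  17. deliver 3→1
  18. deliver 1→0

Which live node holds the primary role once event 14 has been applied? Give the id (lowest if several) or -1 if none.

2

e1 timeout(1): 1[prim,v=1,-]
e2 deliver 1→0: 0[back,v=1,-]
e3 deliver 1→2: 2[back,v=1,-]
e4 deliver 1→3: 3[back,v=1,-]
e5 propose(1,'x'): ·
e6 deliver 1→3: 3[back,v=1,x]
e7 deliver 3→1: ·
e8 deliver 1→2: 2[back,v=1,x]
e9 deliver 2→1: 1[prim,v=1,x]
e10 deliver 0→3: ·
e11 timeout(1): 1[back,v=2,x]
e12 crash(3): 3[✗back,v=1,x]
e13 recover(3): 3[back,v=1,x]
e14 deliver 1→2: 2[prim,v=2,x]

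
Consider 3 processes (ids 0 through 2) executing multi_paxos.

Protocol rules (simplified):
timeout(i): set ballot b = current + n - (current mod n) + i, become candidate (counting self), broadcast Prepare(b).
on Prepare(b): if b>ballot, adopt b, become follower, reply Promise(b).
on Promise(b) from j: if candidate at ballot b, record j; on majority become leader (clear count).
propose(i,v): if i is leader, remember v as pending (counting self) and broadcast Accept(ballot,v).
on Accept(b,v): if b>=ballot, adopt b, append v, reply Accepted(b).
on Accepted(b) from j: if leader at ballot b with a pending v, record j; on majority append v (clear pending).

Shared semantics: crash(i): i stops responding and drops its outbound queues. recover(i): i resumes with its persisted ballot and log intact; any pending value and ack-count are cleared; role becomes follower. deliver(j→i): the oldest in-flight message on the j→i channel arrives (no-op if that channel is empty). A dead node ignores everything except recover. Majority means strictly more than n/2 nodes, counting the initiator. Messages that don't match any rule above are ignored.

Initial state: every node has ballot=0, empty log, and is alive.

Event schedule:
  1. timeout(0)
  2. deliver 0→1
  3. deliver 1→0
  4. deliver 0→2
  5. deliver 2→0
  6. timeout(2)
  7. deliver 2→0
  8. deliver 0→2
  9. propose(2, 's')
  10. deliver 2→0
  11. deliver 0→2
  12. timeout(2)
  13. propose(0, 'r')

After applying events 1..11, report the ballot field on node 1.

[1] timeout(0) → N0(cand b3 [-])
[2] deliver 0→1 → N1(foll b3 [-])
[3] deliver 1→0 → N0(lead b3 [-])
[4] deliver 0→2 → N2(foll b3 [-])
[5] deliver 2→0 → ∅
[6] timeout(2) → N2(cand b8 [-])
[7] deliver 2→0 → N0(foll b8 [-])
[8] deliver 0→2 → N2(lead b8 [-])
[9] propose(2,'s') → ∅
[10] deliver 2→0 → N0(foll b8 [s])
[11] deliver 0→2 → N2(lead b8 [s])

3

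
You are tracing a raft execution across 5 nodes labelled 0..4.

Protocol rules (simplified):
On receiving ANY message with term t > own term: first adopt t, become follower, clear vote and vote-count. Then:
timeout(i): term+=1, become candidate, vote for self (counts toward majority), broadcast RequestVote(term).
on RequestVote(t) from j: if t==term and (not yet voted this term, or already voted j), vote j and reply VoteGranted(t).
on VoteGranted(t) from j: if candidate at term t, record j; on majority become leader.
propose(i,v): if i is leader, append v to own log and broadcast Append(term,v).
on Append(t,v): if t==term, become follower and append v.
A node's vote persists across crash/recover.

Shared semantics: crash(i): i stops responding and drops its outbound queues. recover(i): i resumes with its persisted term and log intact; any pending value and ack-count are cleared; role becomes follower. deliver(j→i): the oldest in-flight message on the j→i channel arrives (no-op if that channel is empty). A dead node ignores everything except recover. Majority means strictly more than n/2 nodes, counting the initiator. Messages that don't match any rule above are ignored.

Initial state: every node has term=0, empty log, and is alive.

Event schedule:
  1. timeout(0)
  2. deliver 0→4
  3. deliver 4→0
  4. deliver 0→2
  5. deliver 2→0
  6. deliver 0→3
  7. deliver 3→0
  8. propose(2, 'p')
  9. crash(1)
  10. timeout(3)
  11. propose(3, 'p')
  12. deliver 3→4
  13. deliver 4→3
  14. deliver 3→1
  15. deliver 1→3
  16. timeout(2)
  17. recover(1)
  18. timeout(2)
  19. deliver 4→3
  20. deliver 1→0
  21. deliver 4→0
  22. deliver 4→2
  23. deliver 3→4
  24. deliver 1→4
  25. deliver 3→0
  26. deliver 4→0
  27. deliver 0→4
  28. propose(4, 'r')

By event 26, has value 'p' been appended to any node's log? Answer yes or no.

e1 timeout(0): 0[cand,t=1,-]
e2 deliver 0→4: 4[foll,t=1,-]
e3 deliver 4→0: ·
e4 deliver 0→2: 2[foll,t=1,-]
e5 deliver 2→0: 0[lead,t=1,-]
e6 deliver 0→3: 3[foll,t=1,-]
e7 deliver 3→0: ·
e8 propose(2,'p'): ·
e9 crash(1): 1[✗foll,t=0,-]
e10 timeout(3): 3[cand,t=2,-]
e11 propose(3,'p'): ·
e12 deliver 3→4: 4[foll,t=2,-]
e13 deliver 4→3: ·
e14 deliver 3→1: ·
e15 deliver 1→3: ·
e16 timeout(2): 2[cand,t=2,-]
e17 recover(1): 1[foll,t=0,-]
e18 timeout(2): 2[cand,t=3,-]
e19 deliver 4→3: ·
e20 deliver 1→0: ·
e21 deliver 4→0: ·
e22 deliver 4→2: ·
e23 deliver 3→4: ·
e24 deliver 1→4: ·
e25 deliver 3→0: 0[foll,t=2,-]
e26 deliver 4→0: ·

no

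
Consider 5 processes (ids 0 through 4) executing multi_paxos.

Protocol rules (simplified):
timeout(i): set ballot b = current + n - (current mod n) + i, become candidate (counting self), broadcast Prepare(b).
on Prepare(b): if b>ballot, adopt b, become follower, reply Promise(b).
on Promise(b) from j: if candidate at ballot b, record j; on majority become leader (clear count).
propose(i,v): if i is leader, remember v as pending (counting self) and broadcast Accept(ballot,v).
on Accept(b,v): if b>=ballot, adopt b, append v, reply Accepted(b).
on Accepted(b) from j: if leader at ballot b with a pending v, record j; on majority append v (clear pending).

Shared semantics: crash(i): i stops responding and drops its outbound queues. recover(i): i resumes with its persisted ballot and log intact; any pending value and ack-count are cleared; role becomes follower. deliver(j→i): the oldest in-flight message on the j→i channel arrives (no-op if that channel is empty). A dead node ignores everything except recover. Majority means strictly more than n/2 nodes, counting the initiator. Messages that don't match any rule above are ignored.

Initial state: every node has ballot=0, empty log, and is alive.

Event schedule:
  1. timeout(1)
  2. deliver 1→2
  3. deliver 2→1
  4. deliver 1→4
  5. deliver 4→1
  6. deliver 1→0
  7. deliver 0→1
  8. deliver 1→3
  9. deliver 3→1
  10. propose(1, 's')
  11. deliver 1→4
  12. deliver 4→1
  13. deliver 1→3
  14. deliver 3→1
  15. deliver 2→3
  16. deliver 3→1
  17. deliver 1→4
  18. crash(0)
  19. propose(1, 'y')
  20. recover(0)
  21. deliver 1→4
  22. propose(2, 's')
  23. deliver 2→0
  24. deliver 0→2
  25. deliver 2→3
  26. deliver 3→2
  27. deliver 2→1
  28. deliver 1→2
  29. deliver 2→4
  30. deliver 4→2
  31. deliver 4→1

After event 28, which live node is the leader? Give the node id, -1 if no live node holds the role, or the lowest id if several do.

e1 timeout(1): 1[cand,b=6,-]
e2 deliver 1→2: 2[foll,b=6,-]
e3 deliver 2→1: ·
e4 deliver 1→4: 4[foll,b=6,-]
e5 deliver 4→1: 1[lead,b=6,-]
e6 deliver 1→0: 0[foll,b=6,-]
e7 deliver 0→1: ·
e8 deliver 1→3: 3[foll,b=6,-]
e9 deliver 3→1: ·
e10 propose(1,'s'): ·
e11 deliver 1→4: 4[foll,b=6,s]
e12 deliver 4→1: ·
e13 deliver 1→3: 3[foll,b=6,s]
e14 deliver 3→1: 1[lead,b=6,s]
e15 deliver 2→3: ·
e16 deliver 3→1: ·
e17 deliver 1→4: ·
e18 crash(0): 0[✗foll,b=6,-]
e19 propose(1,'y'): ·
e20 recover(0): 0[foll,b=6,-]
e21 deliver 1→4: 4[foll,b=6,s,y]
e22 propose(2,'s'): ·
e23 deliver 2→0: ·
e24 deliver 0→2: ·
e25 deliver 2→3: ·
e26 deliver 3→2: ·
e27 deliver 2→1: ·
e28 deliver 1→2: 2[foll,b=6,s]

1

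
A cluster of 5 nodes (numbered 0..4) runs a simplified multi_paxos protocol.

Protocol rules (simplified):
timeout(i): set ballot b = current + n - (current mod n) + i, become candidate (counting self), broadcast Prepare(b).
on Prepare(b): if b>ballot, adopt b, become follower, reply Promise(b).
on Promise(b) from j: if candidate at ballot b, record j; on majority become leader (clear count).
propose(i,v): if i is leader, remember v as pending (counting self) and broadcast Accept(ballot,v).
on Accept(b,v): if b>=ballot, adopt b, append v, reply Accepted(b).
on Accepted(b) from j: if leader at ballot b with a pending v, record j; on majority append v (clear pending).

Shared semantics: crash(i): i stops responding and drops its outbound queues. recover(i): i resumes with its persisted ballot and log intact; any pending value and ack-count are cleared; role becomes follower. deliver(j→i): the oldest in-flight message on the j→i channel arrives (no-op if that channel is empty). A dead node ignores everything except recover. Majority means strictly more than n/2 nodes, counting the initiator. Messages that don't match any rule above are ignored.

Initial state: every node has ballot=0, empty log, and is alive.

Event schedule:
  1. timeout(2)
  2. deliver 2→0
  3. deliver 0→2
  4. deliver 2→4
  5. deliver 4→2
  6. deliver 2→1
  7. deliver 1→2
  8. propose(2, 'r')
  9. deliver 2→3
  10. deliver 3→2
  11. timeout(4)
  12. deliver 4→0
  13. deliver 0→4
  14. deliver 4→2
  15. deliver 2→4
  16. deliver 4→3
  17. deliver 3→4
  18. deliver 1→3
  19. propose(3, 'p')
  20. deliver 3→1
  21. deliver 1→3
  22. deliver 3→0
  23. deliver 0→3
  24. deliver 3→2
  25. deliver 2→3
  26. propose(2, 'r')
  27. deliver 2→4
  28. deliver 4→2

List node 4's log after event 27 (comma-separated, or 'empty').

empty

step 1 timeout(2): 2={cand,b=7,log=-}
step 2 deliver 2→0: 0={foll,b=7,log=-}
step 3 deliver 0→2: —
step 4 deliver 2→4: 4={foll,b=7,log=-}
step 5 deliver 4→2: 2={lead,b=7,log=-}
step 6 deliver 2→1: 1={foll,b=7,log=-}
step 7 deliver 1→2: —
step 8 propose(2,'r'): —
step 9 deliver 2→3: 3={foll,b=7,log=-}
step 10 deliver 3→2: —
step 11 timeout(4): 4={cand,b=14,log=-}
step 12 deliver 4→0: 0={foll,b=14,log=-}
step 13 deliver 0→4: —
step 14 deliver 4→2: 2={foll,b=14,log=-}
step 15 deliver 2→4: —
step 16 deliver 4→3: 3={foll,b=14,log=-}
step 17 deliver 3→4: 4={lead,b=14,log=-}
step 18 deliver 1→3: —
step 19 propose(3,'p'): —
step 20 deliver 3→1: —
step 21 deliver 1→3: —
step 22 deliver 3→0: —
step 23 deliver 0→3: —
step 24 deliver 3→2: —
step 25 deliver 2→3: —
step 26 propose(2,'r'): —
step 27 deliver 2→4: —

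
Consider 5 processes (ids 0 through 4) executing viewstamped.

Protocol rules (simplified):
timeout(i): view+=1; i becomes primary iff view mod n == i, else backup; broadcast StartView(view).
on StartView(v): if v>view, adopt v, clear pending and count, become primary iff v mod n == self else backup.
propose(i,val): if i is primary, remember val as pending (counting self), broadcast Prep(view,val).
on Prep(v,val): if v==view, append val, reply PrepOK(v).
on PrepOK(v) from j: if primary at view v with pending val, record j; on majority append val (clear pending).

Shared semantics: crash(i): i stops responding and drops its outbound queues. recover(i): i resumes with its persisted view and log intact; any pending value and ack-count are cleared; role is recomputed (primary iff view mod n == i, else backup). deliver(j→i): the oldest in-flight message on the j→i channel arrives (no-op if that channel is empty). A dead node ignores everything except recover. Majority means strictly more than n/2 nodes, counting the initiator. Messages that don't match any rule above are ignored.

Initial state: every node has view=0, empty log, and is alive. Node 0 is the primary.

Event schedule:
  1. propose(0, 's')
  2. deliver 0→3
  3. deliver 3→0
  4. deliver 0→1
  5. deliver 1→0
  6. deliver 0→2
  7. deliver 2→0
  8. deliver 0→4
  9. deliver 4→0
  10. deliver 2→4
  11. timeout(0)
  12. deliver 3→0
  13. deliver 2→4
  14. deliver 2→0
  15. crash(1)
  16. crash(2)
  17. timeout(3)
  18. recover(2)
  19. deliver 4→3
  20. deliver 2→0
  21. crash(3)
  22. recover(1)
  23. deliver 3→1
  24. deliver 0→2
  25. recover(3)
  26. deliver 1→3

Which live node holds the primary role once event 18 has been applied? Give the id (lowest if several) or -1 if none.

-1

after 1 — propose(0,'s'): ·
after 2 — deliver 0→3: n3:back/v0/[s]
after 3 — deliver 3→0: ·
after 4 — deliver 0→1: n1:back/v0/[s]
after 5 — deliver 1→0: n0:prim/v0/[s]
after 6 — deliver 0→2: n2:back/v0/[s]
after 7 — deliver 2→0: ·
after 8 — deliver 0→4: n4:back/v0/[s]
after 9 — deliver 4→0: ·
after 10 — deliver 2→4: ·
after 11 — timeout(0): n0:back/v1/[s]
after 12 — deliver 3→0: ·
after 13 — deliver 2→4: ·
after 14 — deliver 2→0: ·
after 15 — crash(1): n1:✗back/v0/[s]
after 16 — crash(2): n2:✗back/v0/[s]
after 17 — timeout(3): n3:back/v1/[s]
after 18 — recover(2): n2:back/v0/[s]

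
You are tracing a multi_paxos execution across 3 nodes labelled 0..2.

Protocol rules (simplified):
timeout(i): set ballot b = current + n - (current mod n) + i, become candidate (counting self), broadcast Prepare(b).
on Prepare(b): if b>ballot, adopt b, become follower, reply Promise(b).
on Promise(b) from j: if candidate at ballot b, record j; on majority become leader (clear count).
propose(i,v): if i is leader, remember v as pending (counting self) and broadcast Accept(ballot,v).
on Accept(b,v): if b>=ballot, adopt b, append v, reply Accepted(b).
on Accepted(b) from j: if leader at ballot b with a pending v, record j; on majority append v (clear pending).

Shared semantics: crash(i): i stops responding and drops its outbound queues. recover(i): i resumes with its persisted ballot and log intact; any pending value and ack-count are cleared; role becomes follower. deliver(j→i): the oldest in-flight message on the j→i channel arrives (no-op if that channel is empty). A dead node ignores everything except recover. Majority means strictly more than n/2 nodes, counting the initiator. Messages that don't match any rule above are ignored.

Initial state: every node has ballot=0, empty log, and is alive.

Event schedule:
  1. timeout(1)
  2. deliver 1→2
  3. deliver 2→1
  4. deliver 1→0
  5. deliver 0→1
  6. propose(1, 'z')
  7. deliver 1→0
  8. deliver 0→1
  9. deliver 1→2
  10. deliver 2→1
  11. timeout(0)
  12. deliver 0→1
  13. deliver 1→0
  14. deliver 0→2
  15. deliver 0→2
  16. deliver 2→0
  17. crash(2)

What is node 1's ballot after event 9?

4

step 1 timeout(1): 1={cand,b=4,log=-}
step 2 deliver 1→2: 2={foll,b=4,log=-}
step 3 deliver 2→1: 1={lead,b=4,log=-}
step 4 deliver 1→0: 0={foll,b=4,log=-}
step 5 deliver 0→1: —
step 6 propose(1,'z'): —
step 7 deliver 1→0: 0={foll,b=4,log=z}
step 8 deliver 0→1: 1={lead,b=4,log=z}
step 9 deliver 1→2: 2={foll,b=4,log=z}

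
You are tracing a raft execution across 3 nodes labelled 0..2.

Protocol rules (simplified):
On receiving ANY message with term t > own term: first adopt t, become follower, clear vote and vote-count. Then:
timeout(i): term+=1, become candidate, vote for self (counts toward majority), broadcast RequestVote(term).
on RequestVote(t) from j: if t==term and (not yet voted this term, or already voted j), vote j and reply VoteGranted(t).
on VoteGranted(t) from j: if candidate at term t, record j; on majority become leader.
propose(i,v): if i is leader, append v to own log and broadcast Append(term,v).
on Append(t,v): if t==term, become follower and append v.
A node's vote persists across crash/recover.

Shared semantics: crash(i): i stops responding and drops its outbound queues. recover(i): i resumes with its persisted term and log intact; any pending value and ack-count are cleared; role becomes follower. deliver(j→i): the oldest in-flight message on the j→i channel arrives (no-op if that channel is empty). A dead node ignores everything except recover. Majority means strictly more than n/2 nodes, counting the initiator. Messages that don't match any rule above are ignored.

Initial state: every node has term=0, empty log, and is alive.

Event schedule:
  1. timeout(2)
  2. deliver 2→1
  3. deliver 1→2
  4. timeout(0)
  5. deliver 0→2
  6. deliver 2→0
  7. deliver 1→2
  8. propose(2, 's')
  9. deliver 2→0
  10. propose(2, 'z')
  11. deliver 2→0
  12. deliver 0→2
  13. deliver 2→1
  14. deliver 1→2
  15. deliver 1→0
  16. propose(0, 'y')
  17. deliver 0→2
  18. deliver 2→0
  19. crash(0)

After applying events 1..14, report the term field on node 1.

1

1. timeout(2):  <2:cand t1 ->
2. deliver 2→1:  <1:foll t1 ->
3. deliver 1→2:  <2:lead t1 ->
4. timeout(0):  <0:cand t1 ->
5. deliver 0→2:  nop
6. deliver 2→0:  nop
7. deliver 1→2:  nop
8. propose(2,'s'):  <2:lead t1 s>
9. deliver 2→0:  <0:foll t1 s>
10. propose(2,'z'):  <2:lead t1 s,z>
11. deliver 2→0:  <0:foll t1 s,z>
12. deliver 0→2:  nop
13. deliver 2→1:  <1:foll t1 s>
14. deliver 1→2:  nop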